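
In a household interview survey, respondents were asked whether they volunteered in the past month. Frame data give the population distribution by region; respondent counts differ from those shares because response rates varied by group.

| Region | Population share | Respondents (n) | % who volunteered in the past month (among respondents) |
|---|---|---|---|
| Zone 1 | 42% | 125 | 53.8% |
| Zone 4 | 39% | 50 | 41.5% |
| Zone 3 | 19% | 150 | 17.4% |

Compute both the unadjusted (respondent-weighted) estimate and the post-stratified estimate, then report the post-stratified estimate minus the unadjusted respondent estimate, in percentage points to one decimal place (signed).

+7.0 percentage points

Without adjustment, the pooled respondent share is:
  (125/325)×53.8 + (50/325)×41.5 + (150/325)×17.4 = 35.1077%
Reweighting by population region shares:
  0.42×53.8 + 0.39×41.5 + 0.19×17.4 = 42.087%
Difference = 42.087 − 35.1077 = 6.9793 pp.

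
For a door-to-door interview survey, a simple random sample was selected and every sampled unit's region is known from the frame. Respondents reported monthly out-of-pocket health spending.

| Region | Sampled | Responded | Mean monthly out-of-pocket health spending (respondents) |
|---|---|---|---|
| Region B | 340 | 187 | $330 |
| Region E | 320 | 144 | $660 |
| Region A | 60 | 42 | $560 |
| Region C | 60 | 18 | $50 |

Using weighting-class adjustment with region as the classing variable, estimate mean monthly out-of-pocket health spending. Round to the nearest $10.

Class response rates: Region B 187/340 = 55%, Region E 144/320 = 45%, Region A 42/60 = 70%, Region C 18/60 = 30%.
With weight = n_sampled/n_responded per class, the weighted class total is n_sampled:
  Region B: 340 × 330 = 112,200
  Region E: 320 × 660 = 211,200
  Region A: 60 × 560 = 33,600
  Region C: 60 × 50 = 3000
Adjusted estimate = 360,000 / 780 = 461.538 → $460.

$460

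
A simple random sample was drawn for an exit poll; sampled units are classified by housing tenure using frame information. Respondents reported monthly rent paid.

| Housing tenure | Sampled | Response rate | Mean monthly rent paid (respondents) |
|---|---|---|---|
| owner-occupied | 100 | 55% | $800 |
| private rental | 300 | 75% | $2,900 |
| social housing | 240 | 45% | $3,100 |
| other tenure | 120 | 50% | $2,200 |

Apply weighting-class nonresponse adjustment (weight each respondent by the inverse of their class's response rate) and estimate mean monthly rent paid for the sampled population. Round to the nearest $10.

Inverse-response-rate weighting restores each class to its sampled count, so class totals weight by n_sampled:
  owner-occupied: 100 × 800 = 80,000
  private rental: 300 × 2900 = 870,000
  social housing: 240 × 3100 = 744,000
  other tenure: 120 × 2200 = 264,000
Adjusted estimate = 1,958,000 / 760 = 2576.32 → $2,580.

$2,580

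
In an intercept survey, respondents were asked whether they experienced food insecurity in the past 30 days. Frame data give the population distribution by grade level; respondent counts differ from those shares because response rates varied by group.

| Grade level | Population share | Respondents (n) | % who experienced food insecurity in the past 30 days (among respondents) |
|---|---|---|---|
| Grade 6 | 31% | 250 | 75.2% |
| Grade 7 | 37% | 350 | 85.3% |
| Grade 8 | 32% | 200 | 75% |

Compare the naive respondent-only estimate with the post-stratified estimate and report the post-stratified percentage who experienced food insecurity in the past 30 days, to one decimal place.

Naive respondent-only estimate (weights = respondent counts):
  (250/800)×75.2 + (350/800)×85.3 + (200/800)×75 = 79.5687%
Post-stratified estimate weights by population shares:
  0.31×75.2 + 0.37×85.3 + 0.32×75 = 78.873%

78.9%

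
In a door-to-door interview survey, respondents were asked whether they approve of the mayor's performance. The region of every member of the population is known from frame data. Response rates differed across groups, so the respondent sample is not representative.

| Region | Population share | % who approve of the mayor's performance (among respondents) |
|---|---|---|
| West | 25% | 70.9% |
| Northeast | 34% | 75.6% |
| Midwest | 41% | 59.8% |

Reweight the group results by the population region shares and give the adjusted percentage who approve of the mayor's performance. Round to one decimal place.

Reweight to the known region distribution:
  West: 0.25 × 70.9 = 17.725
  Northeast: 0.34 × 75.6 = 25.704
  Midwest: 0.41 × 59.8 = 24.518
Post-stratified estimate = 67.947 → 67.9%.

67.9%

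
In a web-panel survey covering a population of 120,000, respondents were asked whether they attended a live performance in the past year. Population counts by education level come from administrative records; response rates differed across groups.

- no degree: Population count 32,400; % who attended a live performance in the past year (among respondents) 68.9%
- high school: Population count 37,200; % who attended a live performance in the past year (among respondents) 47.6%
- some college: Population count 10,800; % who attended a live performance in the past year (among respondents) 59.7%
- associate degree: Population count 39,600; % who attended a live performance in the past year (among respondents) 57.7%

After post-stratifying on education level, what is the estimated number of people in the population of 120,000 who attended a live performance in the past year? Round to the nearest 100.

Each cell contributes its population count × the respondent rate:
  no degree: 32,400 × 68.9% = 22323.6
  high school: 37,200 × 47.6% = 17707.2
  some college: 10,800 × 59.7% = 6447.6
  associate degree: 39,600 × 57.7% = 22849.2
Estimated total = 69327.6 → 69,300.

69,300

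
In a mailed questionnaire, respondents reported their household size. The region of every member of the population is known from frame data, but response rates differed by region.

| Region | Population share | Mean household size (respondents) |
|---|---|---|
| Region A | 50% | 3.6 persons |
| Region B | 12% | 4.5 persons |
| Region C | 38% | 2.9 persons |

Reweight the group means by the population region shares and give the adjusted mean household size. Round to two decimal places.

Reweight to the known region distribution:
  Region A: 0.5 × 3.6 = 1.8
  Region B: 0.12 × 4.5 = 0.54
  Region C: 0.38 × 2.9 = 1.102
Post-stratified estimate = 3.442 → 3.44.

3.44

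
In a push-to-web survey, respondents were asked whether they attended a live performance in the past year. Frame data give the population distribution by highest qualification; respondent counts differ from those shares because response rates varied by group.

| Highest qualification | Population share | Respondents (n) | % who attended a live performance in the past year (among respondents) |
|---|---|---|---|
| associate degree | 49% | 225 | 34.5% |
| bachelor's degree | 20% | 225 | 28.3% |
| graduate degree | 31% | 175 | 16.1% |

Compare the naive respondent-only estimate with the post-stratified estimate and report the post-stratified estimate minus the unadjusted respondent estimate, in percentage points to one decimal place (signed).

Naive respondent-only estimate (weights = respondent counts):
  (225/625)×34.5 + (225/625)×28.3 + (175/625)×16.1 = 27.116%
Post-stratifying to population shares instead:
  0.49×34.5 + 0.2×28.3 + 0.31×16.1 = 27.556%
Difference = 27.556 − 27.116 = 0.44 pp.

+0.4 percentage points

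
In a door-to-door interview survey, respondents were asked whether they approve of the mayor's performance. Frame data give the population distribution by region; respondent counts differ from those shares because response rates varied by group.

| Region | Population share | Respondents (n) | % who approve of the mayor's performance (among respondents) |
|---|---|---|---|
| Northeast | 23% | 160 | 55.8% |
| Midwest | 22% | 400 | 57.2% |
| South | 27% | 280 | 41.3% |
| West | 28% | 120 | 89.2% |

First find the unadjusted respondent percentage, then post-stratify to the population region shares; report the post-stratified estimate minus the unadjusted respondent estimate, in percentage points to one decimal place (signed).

+5.2 percentage points

Naive respondent-only estimate (weights = respondent counts):
  (160/960)×55.8 + (400/960)×57.2 + (280/960)×41.3 + (120/960)×89.2 = 56.3292%
Reweighting by population region shares:
  0.23×55.8 + 0.22×57.2 + 0.27×41.3 + 0.28×89.2 = 61.545%
Difference = 61.545 − 56.3292 = 5.2158 pp.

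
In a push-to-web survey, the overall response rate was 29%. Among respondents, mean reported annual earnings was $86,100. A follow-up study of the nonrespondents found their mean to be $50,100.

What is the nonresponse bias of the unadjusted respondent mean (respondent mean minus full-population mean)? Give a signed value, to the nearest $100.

Nonresponse fraction = 1 − 0.29 = 0.71.
Bias = (nonresponse fraction) × (respondent mean − nonrespondent mean)
     = 0.71 × (86,100 − 50,100) = 0.71 × 36,000 = 25,560.

+$25,600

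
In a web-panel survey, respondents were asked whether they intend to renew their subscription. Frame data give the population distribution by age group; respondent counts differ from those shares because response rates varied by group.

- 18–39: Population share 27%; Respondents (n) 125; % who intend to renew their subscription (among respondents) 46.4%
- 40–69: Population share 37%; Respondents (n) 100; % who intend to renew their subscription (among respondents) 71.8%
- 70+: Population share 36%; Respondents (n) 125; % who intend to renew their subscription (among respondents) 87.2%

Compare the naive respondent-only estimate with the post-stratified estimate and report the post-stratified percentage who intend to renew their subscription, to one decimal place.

70.5%

Unadjusted (pooled respondent) estimate weights by respondent counts:
  (125/350)×46.4 + (100/350)×71.8 + (125/350)×87.2 = 68.2286%
Post-stratified estimate weights by population shares:
  0.27×46.4 + 0.37×71.8 + 0.36×87.2 = 70.486%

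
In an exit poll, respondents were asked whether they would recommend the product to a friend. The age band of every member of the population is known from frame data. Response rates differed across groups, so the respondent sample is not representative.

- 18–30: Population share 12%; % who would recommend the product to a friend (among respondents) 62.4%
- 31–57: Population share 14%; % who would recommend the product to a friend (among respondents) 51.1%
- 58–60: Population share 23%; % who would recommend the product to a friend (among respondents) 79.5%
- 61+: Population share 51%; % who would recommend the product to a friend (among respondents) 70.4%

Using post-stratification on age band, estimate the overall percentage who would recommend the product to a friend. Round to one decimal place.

Weight each group's respondent value by its population share:
  18–30: 0.12 × 62.4 = 7.488
  31–57: 0.14 × 51.1 = 7.154
  58–60: 0.23 × 79.5 = 18.285
  61+: 0.51 × 70.4 = 35.904
Post-stratified estimate = 68.831 → 68.8%.

68.8%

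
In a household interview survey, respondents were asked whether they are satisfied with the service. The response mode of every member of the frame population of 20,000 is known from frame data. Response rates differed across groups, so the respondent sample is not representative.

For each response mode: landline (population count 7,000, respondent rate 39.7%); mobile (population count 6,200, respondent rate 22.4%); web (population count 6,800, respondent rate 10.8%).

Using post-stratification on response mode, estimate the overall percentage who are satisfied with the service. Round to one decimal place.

24.5%

Reweight to the known response mode distribution:
  landline: (7,000/20,000) × 39.7 = 13.895
  mobile: (6,200/20,000) × 22.4 = 6.944
  web: (6,800/20,000) × 10.8 = 3.672
Post-stratified estimate = 24.511 → 24.5%.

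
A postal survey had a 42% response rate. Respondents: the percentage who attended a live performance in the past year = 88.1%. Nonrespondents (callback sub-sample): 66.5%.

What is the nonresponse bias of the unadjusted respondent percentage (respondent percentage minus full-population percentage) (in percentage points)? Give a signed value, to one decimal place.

+12.5 percentage points

Nonresponse fraction = 1 − 0.42 = 0.58.
Bias = (nonresponse fraction) × (respondent percentage − nonrespondent percentage)
     = 0.58 × (88.1 − 66.5) = 0.58 × 21.6 = 12.528.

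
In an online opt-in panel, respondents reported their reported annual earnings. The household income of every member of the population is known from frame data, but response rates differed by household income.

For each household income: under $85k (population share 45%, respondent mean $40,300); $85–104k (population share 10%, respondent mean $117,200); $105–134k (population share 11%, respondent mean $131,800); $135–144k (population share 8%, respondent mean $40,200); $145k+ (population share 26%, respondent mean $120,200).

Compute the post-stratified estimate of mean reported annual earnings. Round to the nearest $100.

$78,800

Each cell contributes population-share × respondent value:
  under $85k: 0.45 × 40,300 = 18,135
  $85–104k: 0.1 × 117,200 = 11,720
  $105–134k: 0.11 × 131,800 = 14,498
  $135–144k: 0.08 × 40,200 = 3216
  $145k+: 0.26 × 120,200 = 31,252
Post-stratified estimate = 78,821 → $78,800.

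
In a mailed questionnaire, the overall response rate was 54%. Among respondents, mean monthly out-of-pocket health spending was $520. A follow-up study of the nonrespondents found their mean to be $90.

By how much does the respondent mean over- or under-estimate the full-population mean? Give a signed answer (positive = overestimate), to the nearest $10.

+$200

Nonresponse fraction = 1 − 0.54 = 0.46.
Bias = (nonresponse fraction) × (respondent mean − nonrespondent mean)
     = 0.46 × (520 − 90) = 0.46 × 430 = 197.8.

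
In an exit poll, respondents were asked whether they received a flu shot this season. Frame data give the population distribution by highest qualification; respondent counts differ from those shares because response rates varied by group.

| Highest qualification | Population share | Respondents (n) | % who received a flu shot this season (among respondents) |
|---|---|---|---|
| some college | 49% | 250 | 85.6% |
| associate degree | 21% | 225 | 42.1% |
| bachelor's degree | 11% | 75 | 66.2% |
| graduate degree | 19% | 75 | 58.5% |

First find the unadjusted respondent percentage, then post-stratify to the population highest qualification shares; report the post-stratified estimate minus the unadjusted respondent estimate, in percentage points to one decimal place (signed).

Unadjusted (pooled respondent) estimate weights by respondent counts:
  (250/625)×85.6 + (225/625)×42.1 + (75/625)×66.2 + (75/625)×58.5 = 64.36%
Reweighting by population highest qualification shares:
  0.49×85.6 + 0.21×42.1 + 0.11×66.2 + 0.19×58.5 = 69.182%
Difference = 69.182 − 64.36 = 4.822 pp.

+4.8 percentage points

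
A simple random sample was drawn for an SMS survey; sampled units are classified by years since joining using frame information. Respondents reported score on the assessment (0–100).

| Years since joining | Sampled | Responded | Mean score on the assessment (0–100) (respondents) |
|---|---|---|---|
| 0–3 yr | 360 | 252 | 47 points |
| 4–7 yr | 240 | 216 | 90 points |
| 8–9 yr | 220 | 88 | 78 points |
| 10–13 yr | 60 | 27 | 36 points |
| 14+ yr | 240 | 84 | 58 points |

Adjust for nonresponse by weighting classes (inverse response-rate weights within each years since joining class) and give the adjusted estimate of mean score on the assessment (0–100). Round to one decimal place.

64.1

Class response rates: 0–3 yr 252/360 = 70%, 4–7 yr 216/240 = 90%, 8–9 yr 88/220 = 40%, 10–13 yr 27/60 = 45%, 14+ yr 84/240 = 35%.
With weight = n_sampled/n_responded per class, the weighted class total is n_sampled:
  0–3 yr: 360 × 47 = 16,920
  4–7 yr: 240 × 90 = 21,600
  8–9 yr: 220 × 78 = 17,160
  10–13 yr: 60 × 36 = 2160
  14+ yr: 240 × 58 = 13,920
Adjusted estimate = 71,760 / 1,120 = 64.0714 → 64.1.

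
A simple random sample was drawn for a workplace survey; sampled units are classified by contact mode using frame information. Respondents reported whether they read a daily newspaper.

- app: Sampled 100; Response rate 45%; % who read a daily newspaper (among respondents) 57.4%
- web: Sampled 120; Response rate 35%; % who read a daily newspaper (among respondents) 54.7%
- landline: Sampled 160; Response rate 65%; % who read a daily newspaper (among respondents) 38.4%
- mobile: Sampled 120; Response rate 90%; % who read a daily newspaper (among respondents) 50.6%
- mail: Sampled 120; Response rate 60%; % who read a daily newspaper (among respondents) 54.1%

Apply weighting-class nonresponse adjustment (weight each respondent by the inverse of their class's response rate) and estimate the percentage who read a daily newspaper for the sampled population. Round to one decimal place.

Inverse-response-rate weighting restores each class to its sampled count, so class totals weight by n_sampled:
  app: 100 × 57.4 = 5740
  web: 120 × 54.7 = 6564
  landline: 160 × 38.4 = 6144
  mobile: 120 × 50.6 = 6072
  mail: 120 × 54.1 = 6492
Adjusted estimate = 31,012 / 620 = 50.0194 → 50.0%.

50.0%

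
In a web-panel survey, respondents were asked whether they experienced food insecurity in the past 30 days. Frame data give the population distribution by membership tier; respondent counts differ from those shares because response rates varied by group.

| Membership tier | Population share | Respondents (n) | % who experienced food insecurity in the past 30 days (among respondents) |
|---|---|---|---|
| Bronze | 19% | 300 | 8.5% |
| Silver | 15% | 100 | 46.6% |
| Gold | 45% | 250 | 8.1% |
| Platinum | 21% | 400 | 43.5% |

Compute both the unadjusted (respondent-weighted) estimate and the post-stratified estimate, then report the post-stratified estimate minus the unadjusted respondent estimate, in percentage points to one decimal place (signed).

-4.0 percentage points

Unadjusted (pooled respondent) estimate weights by respondent counts:
  (300/1050)×8.5 + (100/1050)×46.6 + (250/1050)×8.1 + (400/1050)×43.5 = 25.3667%
Post-stratified estimate weights by population shares:
  0.19×8.5 + 0.15×46.6 + 0.45×8.1 + 0.21×43.5 = 21.385%
Difference = 21.385 − 25.3667 = -3.9817 pp.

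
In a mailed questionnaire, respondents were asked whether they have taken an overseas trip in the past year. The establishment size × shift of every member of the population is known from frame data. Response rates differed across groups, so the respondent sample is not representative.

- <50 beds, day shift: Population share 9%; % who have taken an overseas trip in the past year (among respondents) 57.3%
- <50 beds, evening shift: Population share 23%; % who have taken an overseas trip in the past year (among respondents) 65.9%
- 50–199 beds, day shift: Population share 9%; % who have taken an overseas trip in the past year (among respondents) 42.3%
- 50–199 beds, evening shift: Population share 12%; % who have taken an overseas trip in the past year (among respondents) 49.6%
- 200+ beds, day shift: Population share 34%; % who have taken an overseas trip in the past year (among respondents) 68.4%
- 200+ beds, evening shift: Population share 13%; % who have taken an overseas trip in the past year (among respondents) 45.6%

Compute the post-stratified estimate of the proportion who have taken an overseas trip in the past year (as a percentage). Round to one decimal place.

Post-stratification weights by population share, not respondent share:
  <50 beds, day shift: 0.09 × 57.3 = 5.157
  <50 beds, evening shift: 0.23 × 65.9 = 15.157
  50–199 beds, day shift: 0.09 × 42.3 = 3.807
  50–199 beds, evening shift: 0.12 × 49.6 = 5.952
  200+ beds, day shift: 0.34 × 68.4 = 23.256
  200+ beds, evening shift: 0.13 × 45.6 = 5.928
Post-stratified estimate = 59.257 → 59.3%.

59.3%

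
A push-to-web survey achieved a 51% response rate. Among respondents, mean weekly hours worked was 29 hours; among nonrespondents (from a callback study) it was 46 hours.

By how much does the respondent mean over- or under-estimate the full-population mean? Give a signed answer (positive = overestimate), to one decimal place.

-8.3

Nonresponse fraction = 1 − 0.51 = 0.49.
Bias = (nonresponse fraction) × (respondent mean − nonrespondent mean)
     = 0.49 × (29 − 46) = 0.49 × -17 = -8.33.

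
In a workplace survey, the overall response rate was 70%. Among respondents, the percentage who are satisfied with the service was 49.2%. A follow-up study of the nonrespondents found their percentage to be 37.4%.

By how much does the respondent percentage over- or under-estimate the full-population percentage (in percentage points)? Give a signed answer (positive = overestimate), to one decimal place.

+3.5 percentage points

Nonresponse fraction = 1 − 0.7 = 0.3.
Bias = (nonresponse fraction) × (respondent percentage − nonrespondent percentage)
     = 0.3 × (49.2 − 37.4) = 0.3 × 11.8 = 3.54.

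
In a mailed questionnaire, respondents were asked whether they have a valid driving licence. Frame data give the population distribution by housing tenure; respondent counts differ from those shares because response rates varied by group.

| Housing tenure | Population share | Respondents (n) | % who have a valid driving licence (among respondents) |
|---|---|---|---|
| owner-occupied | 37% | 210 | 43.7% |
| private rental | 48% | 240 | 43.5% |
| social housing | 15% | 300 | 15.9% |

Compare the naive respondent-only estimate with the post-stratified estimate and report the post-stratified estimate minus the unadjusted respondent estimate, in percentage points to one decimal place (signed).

Naive respondent-only estimate (weights = respondent counts):
  (210/750)×43.7 + (240/750)×43.5 + (300/750)×15.9 = 32.516%
Post-stratified estimate weights by population shares:
  0.37×43.7 + 0.48×43.5 + 0.15×15.9 = 39.434%
Difference = 39.434 − 32.516 = 6.918 pp.

+6.9 percentage points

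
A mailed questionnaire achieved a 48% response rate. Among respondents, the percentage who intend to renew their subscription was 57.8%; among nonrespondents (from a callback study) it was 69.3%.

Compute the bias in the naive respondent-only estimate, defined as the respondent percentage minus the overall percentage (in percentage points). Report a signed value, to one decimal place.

Nonresponse fraction = 1 − 0.48 = 0.52.
Bias = (nonresponse fraction) × (respondent percentage − nonrespondent percentage)
     = 0.52 × (57.8 − 69.3) = 0.52 × -11.5 = -5.98.

-6.0 percentage points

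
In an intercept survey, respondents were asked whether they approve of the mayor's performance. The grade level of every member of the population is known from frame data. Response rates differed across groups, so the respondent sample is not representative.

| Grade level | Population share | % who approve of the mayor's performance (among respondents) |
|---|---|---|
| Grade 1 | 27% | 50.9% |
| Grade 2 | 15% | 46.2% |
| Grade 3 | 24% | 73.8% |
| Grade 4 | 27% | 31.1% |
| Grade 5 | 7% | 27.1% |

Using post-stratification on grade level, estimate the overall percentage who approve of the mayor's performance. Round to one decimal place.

48.7%

Post-stratification weights by population share, not respondent share:
  Grade 1: 0.27 × 50.9 = 13.743
  Grade 2: 0.15 × 46.2 = 6.93
  Grade 3: 0.24 × 73.8 = 17.712
  Grade 4: 0.27 × 31.1 = 8.397
  Grade 5: 0.07 × 27.1 = 1.897
Post-stratified estimate = 48.679 → 48.7%.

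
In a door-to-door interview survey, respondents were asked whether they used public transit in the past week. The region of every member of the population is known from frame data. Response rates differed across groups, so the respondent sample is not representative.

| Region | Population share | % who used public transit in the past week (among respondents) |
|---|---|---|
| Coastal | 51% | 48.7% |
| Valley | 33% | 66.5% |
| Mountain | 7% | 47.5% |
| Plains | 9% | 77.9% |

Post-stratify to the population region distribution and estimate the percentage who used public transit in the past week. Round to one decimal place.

57.1%

Reweight to the known region distribution:
  Coastal: 0.51 × 48.7 = 24.837
  Valley: 0.33 × 66.5 = 21.945
  Mountain: 0.07 × 47.5 = 3.325
  Plains: 0.09 × 77.9 = 7.011
Post-stratified estimate = 57.118 → 57.1%.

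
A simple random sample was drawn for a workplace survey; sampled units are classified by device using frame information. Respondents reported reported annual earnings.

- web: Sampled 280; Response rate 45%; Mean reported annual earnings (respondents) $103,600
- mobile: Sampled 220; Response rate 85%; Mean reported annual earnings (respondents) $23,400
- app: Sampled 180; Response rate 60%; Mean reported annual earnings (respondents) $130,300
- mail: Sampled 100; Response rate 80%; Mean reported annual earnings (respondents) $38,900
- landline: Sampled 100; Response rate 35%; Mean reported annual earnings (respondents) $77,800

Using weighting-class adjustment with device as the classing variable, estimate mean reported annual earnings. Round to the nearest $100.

With weight = n_sampled/n_responded per class, the weighted class total is n_sampled:
  web: 280 × 103,600 = 29,008,000
  mobile: 220 × 23,400 = 5,148,000
  app: 180 × 130,300 = 23,454,000
  mail: 100 × 38,900 = 3,890,000
  landline: 100 × 77,800 = 7,780,000
Adjusted estimate = 69,280,000 / 880 = 78727.3 → $78,700.

$78,700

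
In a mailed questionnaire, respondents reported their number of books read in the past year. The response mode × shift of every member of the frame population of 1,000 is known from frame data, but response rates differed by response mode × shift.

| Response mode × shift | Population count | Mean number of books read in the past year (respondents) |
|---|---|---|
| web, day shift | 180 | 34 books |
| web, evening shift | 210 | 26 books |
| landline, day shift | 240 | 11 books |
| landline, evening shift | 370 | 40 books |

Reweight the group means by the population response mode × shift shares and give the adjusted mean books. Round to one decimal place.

29.0

Each cell contributes population-share × respondent value:
  web, day shift: (180/1,000) × 34 = 6.12
  web, evening shift: (210/1,000) × 26 = 5.46
  landline, day shift: (240/1,000) × 11 = 2.64
  landline, evening shift: (370/1,000) × 40 = 14.8
Post-stratified estimate = 29.02 → 29.0.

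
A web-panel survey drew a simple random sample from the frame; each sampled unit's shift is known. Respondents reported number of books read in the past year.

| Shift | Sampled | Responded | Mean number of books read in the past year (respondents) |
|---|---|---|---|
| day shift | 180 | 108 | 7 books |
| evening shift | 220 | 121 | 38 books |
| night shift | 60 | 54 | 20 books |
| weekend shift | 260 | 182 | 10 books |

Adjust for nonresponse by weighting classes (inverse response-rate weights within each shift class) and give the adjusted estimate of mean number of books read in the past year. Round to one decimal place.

18.6

Class response rates: day shift 108/180 = 60%, evening shift 121/220 = 55%, night shift 54/60 = 90%, weekend shift 182/260 = 70%.
Weighting each respondent by the inverse class response rate inflates each class back to its sampled size, so the class weight is n_sampled:
  day shift: 180 × 7 = 1260
  evening shift: 220 × 38 = 8360
  night shift: 60 × 20 = 1200
  weekend shift: 260 × 10 = 2600
Adjusted estimate = 13,420 / 720 = 18.6389 → 18.6.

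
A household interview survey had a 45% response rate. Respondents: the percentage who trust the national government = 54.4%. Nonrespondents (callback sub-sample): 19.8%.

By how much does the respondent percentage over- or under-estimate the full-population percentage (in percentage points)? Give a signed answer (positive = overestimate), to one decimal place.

+19.0 percentage points

Nonresponse fraction = 1 − 0.45 = 0.55.
Bias = (nonresponse fraction) × (respondent percentage − nonrespondent percentage)
     = 0.55 × (54.4 − 19.8) = 0.55 × 34.6 = 19.03.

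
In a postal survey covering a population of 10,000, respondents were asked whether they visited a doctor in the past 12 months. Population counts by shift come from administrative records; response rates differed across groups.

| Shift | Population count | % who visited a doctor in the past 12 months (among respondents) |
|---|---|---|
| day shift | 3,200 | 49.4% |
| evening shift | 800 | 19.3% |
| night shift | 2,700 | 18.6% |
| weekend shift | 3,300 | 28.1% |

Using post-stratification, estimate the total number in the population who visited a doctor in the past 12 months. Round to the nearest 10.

3,160

Estimated count per cell = population count × respondent percentage:
  day shift: 3,200 × 49.4% = 1580.8
  evening shift: 800 × 19.3% = 154.4
  night shift: 2,700 × 18.6% = 502.2
  weekend shift: 3,300 × 28.1% = 927.3
Estimated total = 3164.7 → 3,160.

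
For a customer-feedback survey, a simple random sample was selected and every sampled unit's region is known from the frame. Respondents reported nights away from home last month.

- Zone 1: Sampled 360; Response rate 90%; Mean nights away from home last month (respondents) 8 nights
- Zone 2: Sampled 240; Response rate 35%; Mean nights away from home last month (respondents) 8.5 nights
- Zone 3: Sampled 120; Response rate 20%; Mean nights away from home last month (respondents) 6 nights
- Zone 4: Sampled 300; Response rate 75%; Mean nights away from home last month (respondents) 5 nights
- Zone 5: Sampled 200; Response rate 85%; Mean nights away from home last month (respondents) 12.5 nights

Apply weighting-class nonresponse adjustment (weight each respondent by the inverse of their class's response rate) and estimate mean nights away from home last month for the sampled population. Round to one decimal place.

7.9

With weight = n_sampled/n_responded per class, the weighted class total is n_sampled:
  Zone 1: 360 × 8 = 2880
  Zone 2: 240 × 8.5 = 2040
  Zone 3: 120 × 6 = 720
  Zone 4: 300 × 5 = 1500
  Zone 5: 200 × 12.5 = 2500
Adjusted estimate = 9640 / 1,220 = 7.90164 → 7.9.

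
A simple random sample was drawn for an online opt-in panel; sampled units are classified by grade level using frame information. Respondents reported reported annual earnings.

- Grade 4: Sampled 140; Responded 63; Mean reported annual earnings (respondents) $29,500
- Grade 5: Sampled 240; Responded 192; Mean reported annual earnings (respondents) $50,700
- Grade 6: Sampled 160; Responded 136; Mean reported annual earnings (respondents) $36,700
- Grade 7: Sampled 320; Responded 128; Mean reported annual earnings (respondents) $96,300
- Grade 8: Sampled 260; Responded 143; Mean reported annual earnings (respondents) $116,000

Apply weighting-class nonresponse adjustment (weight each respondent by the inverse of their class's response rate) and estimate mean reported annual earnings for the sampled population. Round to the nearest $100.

Class response rates: Grade 4 63/140 = 45%, Grade 5 192/240 = 80%, Grade 6 136/160 = 85%, Grade 7 128/320 = 40%, Grade 8 143/260 = 55%.
With weight = n_sampled/n_responded per class, the weighted class total is n_sampled:
  Grade 4: 140 × 29,500 = 4,130,000
  Grade 5: 240 × 50,700 = 12,168,000
  Grade 6: 160 × 36,700 = 5,872,000
  Grade 7: 320 × 96,300 = 30,816,000
  Grade 8: 260 × 116,000 = 30,160,000
Adjusted estimate = 83,146,000 / 1,120 = 74237.5 → $74,200.

$74,200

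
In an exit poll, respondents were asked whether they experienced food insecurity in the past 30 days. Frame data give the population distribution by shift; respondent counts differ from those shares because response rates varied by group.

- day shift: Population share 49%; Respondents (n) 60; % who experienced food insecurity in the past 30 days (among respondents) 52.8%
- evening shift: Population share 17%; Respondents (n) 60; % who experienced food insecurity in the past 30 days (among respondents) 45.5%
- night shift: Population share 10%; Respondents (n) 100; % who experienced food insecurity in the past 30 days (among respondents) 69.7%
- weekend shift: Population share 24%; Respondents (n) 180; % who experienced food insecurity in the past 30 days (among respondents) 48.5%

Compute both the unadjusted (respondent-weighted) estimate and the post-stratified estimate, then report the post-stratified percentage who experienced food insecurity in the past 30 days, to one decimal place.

Without adjustment, the pooled respondent share is:
  (60/400)×52.8 + (60/400)×45.5 + (100/400)×69.7 + (180/400)×48.5 = 53.995%
Post-stratified estimate weights by population shares:
  0.49×52.8 + 0.17×45.5 + 0.1×69.7 + 0.24×48.5 = 52.217%

52.2%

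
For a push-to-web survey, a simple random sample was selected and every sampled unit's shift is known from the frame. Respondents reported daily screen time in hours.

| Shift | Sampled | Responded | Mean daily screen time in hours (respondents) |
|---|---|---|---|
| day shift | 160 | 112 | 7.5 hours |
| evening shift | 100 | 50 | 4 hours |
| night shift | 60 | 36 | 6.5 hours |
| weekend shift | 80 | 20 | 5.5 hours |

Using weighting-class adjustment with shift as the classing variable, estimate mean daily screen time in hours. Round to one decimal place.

Class response rates: day shift 112/160 = 70%, evening shift 50/100 = 50%, night shift 36/60 = 60%, weekend shift 20/80 = 25%.
With weight = n_sampled/n_responded per class, the weighted class total is n_sampled:
  day shift: 160 × 7.5 = 1200
  evening shift: 100 × 4 = 400
  night shift: 60 × 6.5 = 390
  weekend shift: 80 × 5.5 = 440
Adjusted estimate = 2430 / 400 = 6.075 → 6.1.

6.1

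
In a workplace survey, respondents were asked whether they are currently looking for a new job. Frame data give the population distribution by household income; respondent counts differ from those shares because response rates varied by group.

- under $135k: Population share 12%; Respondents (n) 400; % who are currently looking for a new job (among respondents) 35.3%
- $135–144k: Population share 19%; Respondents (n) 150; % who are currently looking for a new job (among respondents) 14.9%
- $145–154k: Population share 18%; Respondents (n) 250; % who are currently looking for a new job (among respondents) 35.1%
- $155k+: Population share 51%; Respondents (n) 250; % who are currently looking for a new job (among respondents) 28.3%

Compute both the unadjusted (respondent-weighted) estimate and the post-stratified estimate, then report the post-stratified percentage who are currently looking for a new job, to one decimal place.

27.8%

Without adjustment, the pooled respondent share is:
  (400/1050)×35.3 + (150/1050)×14.9 + (250/1050)×35.1 + (250/1050)×28.3 = 30.6714%
Post-stratifying to population shares instead:
  0.12×35.3 + 0.19×14.9 + 0.18×35.1 + 0.51×28.3 = 27.818%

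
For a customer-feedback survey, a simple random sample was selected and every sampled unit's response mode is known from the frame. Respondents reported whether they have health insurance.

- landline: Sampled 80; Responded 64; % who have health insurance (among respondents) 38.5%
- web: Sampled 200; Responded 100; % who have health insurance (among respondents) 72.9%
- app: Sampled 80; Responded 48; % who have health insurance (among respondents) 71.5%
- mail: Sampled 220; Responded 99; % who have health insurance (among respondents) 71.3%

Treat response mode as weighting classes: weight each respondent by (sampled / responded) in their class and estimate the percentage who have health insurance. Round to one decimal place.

Response rates by class: landline 64/80 = 80%, web 100/200 = 50%, app 48/80 = 60%, mail 99/220 = 45%.
With weight = n_sampled/n_responded per class, the weighted class total is n_sampled:
  landline: 80 × 38.5 = 3080
  web: 200 × 72.9 = 14580
  app: 80 × 71.5 = 5720
  mail: 220 × 71.3 = 15,686
Adjusted estimate = 39,066 / 580 = 67.3552 → 67.4%.

67.4%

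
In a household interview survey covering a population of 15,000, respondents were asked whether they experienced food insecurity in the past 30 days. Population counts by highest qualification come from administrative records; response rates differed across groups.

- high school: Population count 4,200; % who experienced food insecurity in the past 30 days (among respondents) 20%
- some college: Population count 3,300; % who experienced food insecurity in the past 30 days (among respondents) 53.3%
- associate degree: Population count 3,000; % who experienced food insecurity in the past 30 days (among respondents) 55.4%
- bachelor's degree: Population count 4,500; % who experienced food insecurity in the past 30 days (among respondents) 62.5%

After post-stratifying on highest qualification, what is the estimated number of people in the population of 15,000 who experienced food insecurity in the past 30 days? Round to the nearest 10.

7,070

Estimated count per cell = population count × respondent percentage:
  high school: 4,200 × 20% = 840
  some college: 3,300 × 53.3% = 1758.9
  associate degree: 3,000 × 55.4% = 1662
  bachelor's degree: 4,500 × 62.5% = 2812.5
Estimated total = 7073.4 → 7,070.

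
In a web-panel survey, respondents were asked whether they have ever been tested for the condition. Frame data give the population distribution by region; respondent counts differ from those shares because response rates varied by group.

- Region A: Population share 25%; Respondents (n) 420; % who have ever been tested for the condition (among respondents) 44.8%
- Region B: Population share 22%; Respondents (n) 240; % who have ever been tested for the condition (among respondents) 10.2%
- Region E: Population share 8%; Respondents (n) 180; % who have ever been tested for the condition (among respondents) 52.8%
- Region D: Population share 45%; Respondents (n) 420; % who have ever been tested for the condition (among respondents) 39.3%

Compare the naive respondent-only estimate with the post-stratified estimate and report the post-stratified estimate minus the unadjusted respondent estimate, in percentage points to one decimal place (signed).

-2.2 percentage points

Unadjusted (pooled respondent) estimate weights by respondent counts:
  (420/1260)×44.8 + (240/1260)×10.2 + (180/1260)×52.8 + (420/1260)×39.3 = 37.519%
Reweighting by population region shares:
  0.25×44.8 + 0.22×10.2 + 0.08×52.8 + 0.45×39.3 = 35.353%
Difference = 35.353 − 37.519 = -2.166 pp.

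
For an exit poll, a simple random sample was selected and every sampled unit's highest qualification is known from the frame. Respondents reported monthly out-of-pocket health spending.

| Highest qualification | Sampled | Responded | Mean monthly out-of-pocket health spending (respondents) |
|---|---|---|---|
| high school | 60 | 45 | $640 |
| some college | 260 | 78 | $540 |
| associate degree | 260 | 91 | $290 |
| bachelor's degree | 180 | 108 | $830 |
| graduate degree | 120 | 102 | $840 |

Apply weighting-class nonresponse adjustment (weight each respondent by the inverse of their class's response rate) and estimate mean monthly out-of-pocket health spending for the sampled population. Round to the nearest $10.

$570

Class response rates: high school 45/60 = 75%, some college 78/260 = 30%, associate degree 91/260 = 35%, bachelor's degree 108/180 = 60%, graduate degree 102/120 = 85%.
Inverse-response-rate weighting restores each class to its sampled count, so class totals weight by n_sampled:
  high school: 60 × 640 = 38,400
  some college: 260 × 540 = 140,400
  associate degree: 260 × 290 = 75,400
  bachelor's degree: 180 × 830 = 149,400
  graduate degree: 120 × 840 = 100,800
Adjusted estimate = 504,400 / 880 = 573.182 → $570.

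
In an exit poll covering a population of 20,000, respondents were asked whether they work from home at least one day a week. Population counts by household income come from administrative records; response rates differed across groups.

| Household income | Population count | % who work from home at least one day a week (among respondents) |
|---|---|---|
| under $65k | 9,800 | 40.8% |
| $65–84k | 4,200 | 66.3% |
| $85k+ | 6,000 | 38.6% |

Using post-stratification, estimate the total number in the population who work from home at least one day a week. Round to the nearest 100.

Estimated count per cell = population count × respondent percentage:
  under $65k: 9,800 × 40.8% = 3998.4
  $65–84k: 4,200 × 66.3% = 2784.6
  $85k+: 6,000 × 38.6% = 2316
Estimated total = 9099 → 9,100.

9,100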